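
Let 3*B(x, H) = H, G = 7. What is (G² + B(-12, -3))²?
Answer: 2304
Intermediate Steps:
B(x, H) = H/3
(G² + B(-12, -3))² = (7² + (⅓)*(-3))² = (49 - 1)² = 48² = 2304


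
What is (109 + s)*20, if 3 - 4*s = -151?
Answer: 2950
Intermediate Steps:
s = 77/2 (s = ¾ - ¼*(-151) = ¾ + 151/4 = 77/2 ≈ 38.500)
(109 + s)*20 = (109 + 77/2)*20 = (295/2)*20 = 2950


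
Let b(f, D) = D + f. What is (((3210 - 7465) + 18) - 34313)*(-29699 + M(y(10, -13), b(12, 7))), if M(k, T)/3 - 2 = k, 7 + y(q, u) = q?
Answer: 1144318200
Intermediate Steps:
y(q, u) = -7 + q
M(k, T) = 6 + 3*k
(((3210 - 7465) + 18) - 34313)*(-29699 + M(y(10, -13), b(12, 7))) = (((3210 - 7465) + 18) - 34313)*(-29699 + (6 + 3*(-7 + 10))) = ((-4255 + 18) - 34313)*(-29699 + (6 + 3*3)) = (-4237 - 34313)*(-29699 + (6 + 9)) = -38550*(-29699 + 15) = -38550*(-29684) = 1144318200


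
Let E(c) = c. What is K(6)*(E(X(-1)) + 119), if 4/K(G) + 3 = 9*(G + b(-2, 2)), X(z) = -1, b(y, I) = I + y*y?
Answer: 472/105 ≈ 4.4952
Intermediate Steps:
b(y, I) = I + y²
K(G) = 4/(51 + 9*G) (K(G) = 4/(-3 + 9*(G + (2 + (-2)²))) = 4/(-3 + 9*(G + (2 + 4))) = 4/(-3 + 9*(G + 6)) = 4/(-3 + 9*(6 + G)) = 4/(-3 + (54 + 9*G)) = 4/(51 + 9*G))
K(6)*(E(X(-1)) + 119) = (4/(3*(17 + 3*6)))*(-1 + 119) = (4/(3*(17 + 18)))*118 = ((4/3)/35)*118 = ((4/3)*(1/35))*118 = (4/105)*118 = 472/105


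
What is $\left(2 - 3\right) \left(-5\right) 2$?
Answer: $10$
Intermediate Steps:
$\left(2 - 3\right) \left(-5\right) 2 = \left(-1\right) \left(-5\right) 2 = 5 \cdot 2 = 10$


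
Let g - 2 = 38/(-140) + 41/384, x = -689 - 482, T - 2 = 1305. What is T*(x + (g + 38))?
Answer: -19870128871/13440 ≈ -1.4784e+6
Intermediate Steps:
T = 1307 (T = 2 + 1305 = 1307)
x = -1171
g = 24667/13440 (g = 2 + (38/(-140) + 41/384) = 2 + (38*(-1/140) + 41*(1/384)) = 2 + (-19/70 + 41/384) = 2 - 2213/13440 = 24667/13440 ≈ 1.8353)
T*(x + (g + 38)) = 1307*(-1171 + (24667/13440 + 38)) = 1307*(-1171 + 535387/13440) = 1307*(-15202853/13440) = -19870128871/13440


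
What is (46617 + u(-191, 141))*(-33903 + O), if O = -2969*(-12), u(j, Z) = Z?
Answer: 80657550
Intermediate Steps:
O = 35628
(46617 + u(-191, 141))*(-33903 + O) = (46617 + 141)*(-33903 + 35628) = 46758*1725 = 80657550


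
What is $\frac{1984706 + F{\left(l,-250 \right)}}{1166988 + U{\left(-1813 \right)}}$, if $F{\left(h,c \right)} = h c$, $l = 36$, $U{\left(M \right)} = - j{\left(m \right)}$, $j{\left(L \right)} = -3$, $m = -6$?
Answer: $\frac{1975706}{1166991} \approx 1.693$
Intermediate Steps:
$U{\left(M \right)} = 3$ ($U{\left(M \right)} = \left(-1\right) \left(-3\right) = 3$)
$F{\left(h,c \right)} = c h$
$\frac{1984706 + F{\left(l,-250 \right)}}{1166988 + U{\left(-1813 \right)}} = \frac{1984706 - 9000}{1166988 + 3} = \frac{1984706 - 9000}{1166991} = 1975706 \cdot \frac{1}{1166991} = \frac{1975706}{1166991}$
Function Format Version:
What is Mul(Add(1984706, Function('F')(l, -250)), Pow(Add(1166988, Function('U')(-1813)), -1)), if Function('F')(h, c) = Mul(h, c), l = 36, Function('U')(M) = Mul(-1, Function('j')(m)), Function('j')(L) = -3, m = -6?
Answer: Rational(1975706, 1166991) ≈ 1.6930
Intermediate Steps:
Function('U')(M) = 3 (Function('U')(M) = Mul(-1, -3) = 3)
Function('F')(h, c) = Mul(c, h)
Mul(Add(1984706, Function('F')(l, -250)), Pow(Add(1166988, Function('U')(-1813)), -1)) = Mul(Add(1984706, Mul(-250, 36)), Pow(Add(1166988, 3), -1)) = Mul(Add(1984706, -9000), Pow(1166991, -1)) = Mul(1975706, Rational(1, 1166991)) = Rational(1975706, 1166991)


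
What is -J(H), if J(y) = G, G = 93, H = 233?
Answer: -93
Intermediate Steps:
J(y) = 93
-J(H) = -1*93 = -93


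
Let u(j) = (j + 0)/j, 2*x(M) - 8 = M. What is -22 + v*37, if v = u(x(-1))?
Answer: 15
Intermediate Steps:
x(M) = 4 + M/2
u(j) = 1 (u(j) = j/j = 1)
v = 1
-22 + v*37 = -22 + 1*37 = -22 + 37 = 15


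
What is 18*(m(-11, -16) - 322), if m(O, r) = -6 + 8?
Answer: -5760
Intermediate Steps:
m(O, r) = 2
18*(m(-11, -16) - 322) = 18*(2 - 322) = 18*(-320) = -5760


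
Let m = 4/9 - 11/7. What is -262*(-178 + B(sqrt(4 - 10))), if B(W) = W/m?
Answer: 46636 + 16506*I*sqrt(6)/71 ≈ 46636.0 + 569.46*I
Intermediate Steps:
m = -71/63 (m = 4*(1/9) - 11*1/7 = 4/9 - 11/7 = -71/63 ≈ -1.1270)
B(W) = -63*W/71 (B(W) = W/(-71/63) = W*(-63/71) = -63*W/71)
-262*(-178 + B(sqrt(4 - 10))) = -262*(-178 - 63*sqrt(4 - 10)/71) = -262*(-178 - 63*I*sqrt(6)/71) = 46636 + 16506*I*sqrt(6)/71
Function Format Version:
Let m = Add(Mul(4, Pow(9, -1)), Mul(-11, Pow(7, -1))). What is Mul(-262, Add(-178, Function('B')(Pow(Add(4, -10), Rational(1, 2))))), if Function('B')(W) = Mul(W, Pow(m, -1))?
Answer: Add(46636, Mul(Rational(16506, 71), I, Pow(6, Rational(1, 2)))) ≈ Add(46636., Mul(569.46, I))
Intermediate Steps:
m = Rational(-71, 63) (m = Add(Mul(4, Rational(1, 9)), Mul(-11, Rational(1, 7))) = Add(Rational(4, 9), Rational(-11, 7)) = Rational(-71, 63) ≈ -1.1270)
Function('B')(W) = Mul(Rational(-63, 71), W) (Function('B')(W) = Mul(W, Pow(Rational(-71, 63), -1)) = Mul(W, Rational(-63, 71)) = Mul(Rational(-63, 71), W))
Mul(-262, Add(-178, Function('B')(Pow(Add(4, -10), Rational(1, 2))))) = Mul(-262, Add(-178, Mul(Rational(-63, 71), Pow(Add(4, -10), Rational(1, 2))))) = Mul(-262, Add(-178, Mul(Rational(-63, 71), Pow(-6, Rational(1, 2))))) = Mul(-262, Add(-178, Mul(Rational(-63, 71), Mul(I, Pow(6, Rational(1, 2)))))) = Mul(-262, Add(-178, Mul(Rational(-63, 71), I, Pow(6, Rational(1, 2))))) = Add(46636, Mul(Rational(16506, 71), I, Pow(6, Rational(1, 2))))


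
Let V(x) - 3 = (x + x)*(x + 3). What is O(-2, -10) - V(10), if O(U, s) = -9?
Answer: -272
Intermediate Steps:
V(x) = 3 + 2*x*(3 + x) (V(x) = 3 + (x + x)*(x + 3) = 3 + (2*x)*(3 + x) = 3 + 2*x*(3 + x))
O(-2, -10) - V(10) = -9 - (3 + 2*10² + 6*10) = -9 - (3 + 2*100 + 60) = -9 - (3 + 200 + 60) = -9 - 1*263 = -9 - 263 = -272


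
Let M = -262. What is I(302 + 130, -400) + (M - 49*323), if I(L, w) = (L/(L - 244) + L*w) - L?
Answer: -8897979/47 ≈ -1.8932e+5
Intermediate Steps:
I(L, w) = -L + L*w + L/(-244 + L) (I(L, w) = (L/(-244 + L) + L*w) - L = (L*w + L/(-244 + L)) - L = -L + L*w + L/(-244 + L))
I(302 + 130, -400) + (M - 49*323) = (302 + 130)*(245 - (302 + 130) - 244*(-400) + (302 + 130)*(-400))/(-244 + (302 + 130)) + (-262 - 49*323) = 432*(245 - 1*432 + 97600 + 432*(-400))/(-244 + 432) + (-262 - 15827) = 432*(245 - 432 + 97600 - 172800)/188 - 16089 = 432*(1/188)*(-75387) - 16089 = -8141796/47 - 16089 = -8897979/47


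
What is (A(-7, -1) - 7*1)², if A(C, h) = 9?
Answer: 4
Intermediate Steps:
(A(-7, -1) - 7*1)² = (9 - 7*1)² = (9 - 7)² = 2² = 4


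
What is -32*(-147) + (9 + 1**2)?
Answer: 4714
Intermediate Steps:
-32*(-147) + (9 + 1**2) = 4704 + (9 + 1) = 4704 + 10 = 4714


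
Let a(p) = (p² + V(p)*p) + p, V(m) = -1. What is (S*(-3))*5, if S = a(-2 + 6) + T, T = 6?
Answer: -330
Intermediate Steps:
a(p) = p² (a(p) = (p² - p) + p = p²)
S = 22 (S = (-2 + 6)² + 6 = 4² + 6 = 16 + 6 = 22)
(S*(-3))*5 = (22*(-3))*5 = -66*5 = -330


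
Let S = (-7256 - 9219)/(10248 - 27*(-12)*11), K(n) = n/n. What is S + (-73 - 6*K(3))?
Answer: -1107623/13812 ≈ -80.193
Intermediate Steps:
K(n) = 1
S = -16475/13812 (S = -16475/(10248 + 324*11) = -16475/(10248 + 3564) = -16475/13812 ≈ -1.1928)
S + (-73 - 6*K(3)) = -16475/13812 + (-73 - 6*1) = -16475/13812 + (-73 - 6) = -16475/13812 - 79 = -1107623/13812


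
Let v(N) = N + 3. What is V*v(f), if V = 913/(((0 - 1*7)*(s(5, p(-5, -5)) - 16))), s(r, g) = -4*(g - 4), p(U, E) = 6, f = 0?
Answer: 913/56 ≈ 16.304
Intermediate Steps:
s(r, g) = 16 - 4*g (s(r, g) = -4*(-4 + g) = 16 - 4*g)
v(N) = 3 + N
V = 913/168 (V = 913/(((0 - 1*7)*((16 - 4*6) - 16))) = 913/(((0 - 7)*((16 - 24) - 16))) = 913/((-7*(-8 - 16))) = 913/((-7*(-24))) = 913/168 ≈ 5.4345)
V*v(f) = 913*(3 + 0)/168 = (913/168)*3 = 913/56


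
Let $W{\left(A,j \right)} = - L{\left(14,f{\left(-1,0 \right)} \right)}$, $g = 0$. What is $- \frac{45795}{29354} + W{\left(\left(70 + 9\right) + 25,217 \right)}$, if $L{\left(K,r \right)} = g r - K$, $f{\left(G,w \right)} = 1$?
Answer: $\frac{365161}{29354} \approx 12.44$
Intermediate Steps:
$L{\left(K,r \right)} = - K$ ($L{\left(K,r \right)} = 0 r - K = 0 - K = - K$)
$W{\left(A,j \right)} = 14$ ($W{\left(A,j \right)} = - \left(-1\right) 14 = \left(-1\right) \left(-14\right) = 14$)
$- \frac{45795}{29354} + W{\left(\left(70 + 9\right) + 25,217 \right)} = - \frac{45795}{29354} + 14 = \frac{365161}{29354}$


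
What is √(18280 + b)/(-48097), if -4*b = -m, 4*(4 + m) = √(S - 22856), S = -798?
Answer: -√(292464 + I*√23654)/192388 ≈ -0.002811 - 7.3911e-7*I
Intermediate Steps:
m = -4 + I*√23654/4 (m = -4 + √(-798 - 22856)/4 = -4 + √(-23654)/4 = -4 + (I*√23654)/4 = -4 + I*√23654/4 ≈ -4.0 + 38.45*I)
b = -1 + I*√23654/16 (b = -(-1)*(-4 + I*√23654/4)/4 = -(4 - I*√23654/4)/4 = -1 + I*√23654/16 ≈ -1.0 + 9.6124*I)
√(18280 + b)/(-48097) = √(18280 + (-1 + I*√23654/16))/(-48097) = √(18279 + I*√23654/16)*(-1/48097) = -√(18279 + I*√23654/16)/48097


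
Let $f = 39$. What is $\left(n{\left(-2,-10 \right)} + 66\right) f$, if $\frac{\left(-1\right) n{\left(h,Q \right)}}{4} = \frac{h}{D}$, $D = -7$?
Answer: $\frac{17706}{7} \approx 2529.4$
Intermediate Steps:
$n{\left(h,Q \right)} = \frac{4 h}{7}$ ($n{\left(h,Q \right)} = - 4 \frac{h}{-7} = - 4 h \left(- \frac{1}{7}\right) = - 4 \left(- \frac{h}{7}\right) = \frac{4 h}{7}$)
$\left(n{\left(-2,-10 \right)} + 66\right) f = \left(\frac{4}{7} \left(-2\right) + 66\right) 39 = \left(- \frac{8}{7} + 66\right) 39 = \frac{454}{7} \cdot 39 = \frac{17706}{7}$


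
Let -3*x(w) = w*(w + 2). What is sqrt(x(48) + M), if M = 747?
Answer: I*sqrt(53) ≈ 7.2801*I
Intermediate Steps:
x(w) = -w*(2 + w)/3 (x(w) = -w*(w + 2)/3 = -w*(2 + w)/3)
sqrt(x(48) + M) = sqrt(-1/3*48*(2 + 48) + 747) = sqrt(-1/3*48*50 + 747) = sqrt(-800 + 747) = sqrt(-53) = I*sqrt(53)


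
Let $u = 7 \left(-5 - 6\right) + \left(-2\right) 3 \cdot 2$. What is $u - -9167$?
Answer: $9078$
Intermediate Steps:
$u = -89$ ($u = 7 \left(-5 - 6\right) - 12 = 7 \left(-11\right) - 12 = -77 - 12 = -89$)
$u - -9167 = -89 - -9167 = -89 + 9167 = 9078$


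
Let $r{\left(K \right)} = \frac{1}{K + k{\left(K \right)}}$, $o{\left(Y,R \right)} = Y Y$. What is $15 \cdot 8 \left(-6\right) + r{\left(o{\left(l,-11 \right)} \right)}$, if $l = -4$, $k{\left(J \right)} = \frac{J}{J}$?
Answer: $- \frac{12239}{17} \approx -719.94$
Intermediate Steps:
$k{\left(J \right)} = 1$
$o{\left(Y,R \right)} = Y^{2}$
$r{\left(K \right)} = \frac{1}{1 + K}$ ($r{\left(K \right)} = \frac{1}{K + 1} = \frac{1}{1 + K}$)
$15 \cdot 8 \left(-6\right) + r{\left(o{\left(l,-11 \right)} \right)} = 15 \cdot 8 \left(-6\right) + \frac{1}{1 + \left(-4\right)^{2}} = 120 \left(-6\right) + \frac{1}{1 + 16} = -720 + \frac{1}{17} = - \frac{12239}{17}$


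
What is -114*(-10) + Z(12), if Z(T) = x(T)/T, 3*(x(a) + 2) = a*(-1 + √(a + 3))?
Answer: 2279/2 + √15/3 ≈ 1140.8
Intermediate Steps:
x(a) = -2 + a*(-1 + √(3 + a))/3 (x(a) = -2 + (a*(-1 + √(a + 3)))/3 = -2 + (a*(-1 + √(3 + a)))/3 = -2 + a*(-1 + √(3 + a))/3)
Z(T) = (-2 - T/3 + T*√(3 + T)/3)/T
-114*(-10) + Z(12) = -114*(-10) + (⅓)*(-6 - 1*12 + 12*√(3 + 12))/12 = 1140 + (⅓)*(1/12)*(-6 - 12 + 12*√15) = 1140 + (⅓)*(1/12)*(-18 + 12*√15) = 1140 + (-½ + √15/3) = 2279/2 + √15/3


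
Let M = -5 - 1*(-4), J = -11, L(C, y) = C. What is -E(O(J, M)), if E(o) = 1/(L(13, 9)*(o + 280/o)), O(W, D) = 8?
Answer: -1/559 ≈ -0.0017889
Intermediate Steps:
M = -1 (M = -5 + 4 = -1)
E(o) = 1/(13*o + 3640/o) (E(o) = 1/(13*(o + 280/o)) = 1/(13*o + 3640/o))
-E(O(J, M)) = -8/(13*(280 + 8**2)) = -8/(13*(280 + 64)) = -8/(13*344) = -1*1/559 = -1/559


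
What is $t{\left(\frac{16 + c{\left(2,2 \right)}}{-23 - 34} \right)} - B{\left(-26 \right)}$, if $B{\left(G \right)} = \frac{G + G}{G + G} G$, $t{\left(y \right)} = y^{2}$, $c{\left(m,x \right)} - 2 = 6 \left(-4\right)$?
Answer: $\frac{9390}{361} \approx 26.011$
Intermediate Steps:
$c{\left(m,x \right)} = -22$ ($c{\left(m,x \right)} = 2 + 6 \left(-4\right) = 2 - 24 = -22$)
$B{\left(G \right)} = G$ ($B{\left(G \right)} = \frac{2 G}{2 G} G = 2 G \frac{1}{2 G} G = 1 G = G$)
$t{\left(\frac{16 + c{\left(2,2 \right)}}{-23 - 34} \right)} - B{\left(-26 \right)} = \left(\frac{16 - 22}{-23 - 34}\right)^{2} - -26 = \left(- \frac{6}{-57}\right)^{2} + 26 = \left(\left(-6\right) \left(- \frac{1}{57}\right)\right)^{2} + 26 = \left(\frac{2}{19}\right)^{2} + 26 = \frac{4}{361} + 26 = \frac{9390}{361}$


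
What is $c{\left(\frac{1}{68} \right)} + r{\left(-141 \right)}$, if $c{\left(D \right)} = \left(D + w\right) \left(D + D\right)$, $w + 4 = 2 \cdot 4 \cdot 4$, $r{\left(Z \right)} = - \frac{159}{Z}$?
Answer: $\frac{212071}{108664} \approx 1.9516$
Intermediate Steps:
$w = 28$ ($w = -4 + 2 \cdot 4 \cdot 4 = -4 + 8 \cdot 4 = -4 + 32 = 28$)
$c{\left(D \right)} = 2 D \left(28 + D\right)$ ($c{\left(D \right)} = \left(D + 28\right) \left(D + D\right) = \left(28 + D\right) 2 D = 2 D \left(28 + D\right)$)
$c{\left(\frac{1}{68} \right)} + r{\left(-141 \right)} = \frac{2 \left(28 + \frac{1}{68}\right)}{68} - \frac{159}{-141} = 2 \cdot \frac{1}{68} \left(28 + \frac{1}{68}\right) - - \frac{53}{47} = 2 \cdot \frac{1}{68} \cdot \frac{1905}{68} + \frac{53}{47} = \frac{1905}{2312} + \frac{53}{47} = \frac{212071}{108664}$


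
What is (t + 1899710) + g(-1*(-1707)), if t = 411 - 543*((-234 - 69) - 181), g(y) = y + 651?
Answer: 2165291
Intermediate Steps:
g(y) = 651 + y
t = 263223 (t = 411 - 543*(-303 - 181) = 411 - 543*(-484) = 411 + 262812 = 263223)
(t + 1899710) + g(-1*(-1707)) = (263223 + 1899710) + (651 - 1*(-1707)) = 2162933 + (651 + 1707) = 2162933 + 2358 = 2165291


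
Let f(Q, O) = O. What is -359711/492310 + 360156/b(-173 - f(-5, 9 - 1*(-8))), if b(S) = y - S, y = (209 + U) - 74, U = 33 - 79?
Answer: 59069346997/45784830 ≈ 1290.2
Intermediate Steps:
U = -46
y = 89 (y = (209 - 46) - 74 = 163 - 74 = 89)
b(S) = 89 - S
-359711/492310 + 360156/b(-173 - f(-5, 9 - 1*(-8))) = -359711/492310 + 360156/(89 - (-173 - (9 - 1*(-8)))) = -359711*1/492310 + 360156/(89 - (-173 - (9 + 8))) = -359711/492310 + 360156/(89 - (-173 - 1*17)) = -359711/492310 + 360156/(89 - (-173 - 17)) = -359711/492310 + 360156/(89 - 1*(-190)) = -359711/492310 + 360156/(89 + 190) = -359711/492310 + 360156/279 = -359711/492310 + 360156*(1/279) = -359711/492310 + 120052/93 = 59069346997/45784830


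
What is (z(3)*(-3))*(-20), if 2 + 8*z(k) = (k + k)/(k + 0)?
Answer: 0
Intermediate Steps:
z(k) = 0 (z(k) = -¼ + ((k + k)/(k + 0))/8 = -¼ + ((2*k)/k)/8 = -¼ + (⅛)*2 = -¼ + ¼ = 0)
(z(3)*(-3))*(-20) = (0*(-3))*(-20) = 0*(-20) = 0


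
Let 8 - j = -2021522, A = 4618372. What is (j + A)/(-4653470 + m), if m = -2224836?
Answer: -3319951/3439153 ≈ -0.96534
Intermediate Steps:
j = 2021530 (j = 8 - 1*(-2021522) = 8 + 2021522 = 2021530)
(j + A)/(-4653470 + m) = (2021530 + 4618372)/(-4653470 - 2224836) = 6639902/(-6878306) = 6639902*(-1/6878306) = -3319951/3439153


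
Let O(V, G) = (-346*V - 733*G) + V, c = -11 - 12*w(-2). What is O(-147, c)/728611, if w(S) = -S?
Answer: 76370/728611 ≈ 0.10482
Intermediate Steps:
c = -35 (c = -11 - (-12)*(-2) = -11 - 12*2 = -11 - 24 = -35)
O(V, G) = -733*G - 345*V (O(V, G) = (-733*G - 346*V) + V = -733*G - 345*V)
O(-147, c)/728611 = (-733*(-35) - 345*(-147))/728611 = (25655 + 50715)*(1/728611) = 76370*(1/728611) = 76370/728611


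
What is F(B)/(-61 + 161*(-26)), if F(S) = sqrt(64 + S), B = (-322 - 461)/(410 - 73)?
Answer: -sqrt(7004545)/1431239 ≈ -0.0018492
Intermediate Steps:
B = -783/337 ≈ -2.3234
F(B)/(-61 + 161*(-26)) = sqrt(64 - 783/337)/(-61 + 161*(-26)) = sqrt(20785/337)/(-61 - 4186) = (sqrt(7004545)/337)/(-4247) = (sqrt(7004545)/337)*(-1/4247) = -sqrt(7004545)/1431239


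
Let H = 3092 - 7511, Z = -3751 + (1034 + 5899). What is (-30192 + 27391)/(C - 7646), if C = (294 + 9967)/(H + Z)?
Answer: 3464837/9468363 ≈ 0.36594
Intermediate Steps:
Z = 3182 (Z = -3751 + 6933 = 3182)
H = -4419
C = -10261/1237 (C = (294 + 9967)/(-4419 + 3182) = 10261/(-1237) = 10261*(-1/1237) = -10261/1237 ≈ -8.2951)
(-30192 + 27391)/(C - 7646) = (-30192 + 27391)/(-10261/1237 - 7646) = -2801/(-9468363/1237) = -2801*(-1237/9468363) = 3464837/9468363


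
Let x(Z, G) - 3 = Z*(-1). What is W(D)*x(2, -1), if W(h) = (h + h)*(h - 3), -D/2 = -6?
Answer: 216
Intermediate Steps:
D = 12 (D = -2*(-6) = 12)
W(h) = 2*h*(-3 + h) (W(h) = (2*h)*(-3 + h) = 2*h*(-3 + h))
x(Z, G) = 3 - Z (x(Z, G) = 3 + Z*(-1) = 3 - Z)
W(D)*x(2, -1) = (2*12*(-3 + 12))*(3 - 1*2) = (2*12*9)*(3 - 2) = 216*1 = 216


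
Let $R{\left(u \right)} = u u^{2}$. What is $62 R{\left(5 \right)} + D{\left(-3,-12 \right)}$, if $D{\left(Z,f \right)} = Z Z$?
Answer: $7759$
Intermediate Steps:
$R{\left(u \right)} = u^{3}$
$D{\left(Z,f \right)} = Z^{2}$
$62 R{\left(5 \right)} + D{\left(-3,-12 \right)} = 62 \cdot 5^{3} + \left(-3\right)^{2} = 62 \cdot 125 + 9 = 7750 + 9 = 7759$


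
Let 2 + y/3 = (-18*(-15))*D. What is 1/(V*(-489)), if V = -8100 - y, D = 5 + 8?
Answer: 1/9107136 ≈ 1.0980e-7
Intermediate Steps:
D = 13
y = 10524 (y = -6 + 3*(-18*(-15)*13) = -6 + 3*(270*13) = -6 + 3*3510 = -6 + 10530 = 10524)
V = -18624 (V = -8100 - 1*10524 = -8100 - 10524 = -18624)
1/(V*(-489)) = 1/(-18624*(-489)) = 1/9107136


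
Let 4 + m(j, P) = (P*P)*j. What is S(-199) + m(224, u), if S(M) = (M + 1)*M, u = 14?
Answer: 83302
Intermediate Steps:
m(j, P) = -4 + j*P² (m(j, P) = -4 + (P*P)*j = -4 + P²*j = -4 + j*P²)
S(M) = M*(1 + M) (S(M) = (1 + M)*M = M*(1 + M))
S(-199) + m(224, u) = -199*(1 - 199) + (-4 + 224*14²) = -199*(-198) + (-4 + 224*196) = 39402 + (-4 + 43904) = 39402 + 43900 = 83302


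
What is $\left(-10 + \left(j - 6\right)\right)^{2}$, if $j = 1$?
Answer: $225$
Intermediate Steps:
$\left(-10 + \left(j - 6\right)\right)^{2} = \left(-10 + \left(1 - 6\right)\right)^{2} = \left(-10 - 5\right)^{2} = \left(-15\right)^{2} = 225$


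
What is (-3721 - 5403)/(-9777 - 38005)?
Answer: 4562/23891 ≈ 0.19095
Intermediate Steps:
(-3721 - 5403)/(-9777 - 38005) = -9124/(-47782) = -9124*(-1/47782) = 4562/23891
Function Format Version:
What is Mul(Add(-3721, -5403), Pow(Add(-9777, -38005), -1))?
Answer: Rational(4562, 23891) ≈ 0.19095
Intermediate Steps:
Mul(Add(-3721, -5403), Pow(Add(-9777, -38005), -1)) = Mul(-9124, Pow(-47782, -1)) = Mul(-9124, Rational(-1, 47782)) = Rational(4562, 23891)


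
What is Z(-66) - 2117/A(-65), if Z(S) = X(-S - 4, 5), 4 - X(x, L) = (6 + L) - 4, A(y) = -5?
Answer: 2102/5 ≈ 420.40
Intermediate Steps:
X(x, L) = 2 - L (X(x, L) = 4 - ((6 + L) - 4) = 4 - (2 + L) = 4 + (-2 - L) = 2 - L)
Z(S) = -3 (Z(S) = 2 - 1*5 = 2 - 5 = -3)
Z(-66) - 2117/A(-65) = -3 - 2117/(-5) = -3 - 2117*(-⅕) = -3 + 2117/5 = 2102/5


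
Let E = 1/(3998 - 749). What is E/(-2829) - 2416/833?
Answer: -22206473969/7656453693 ≈ -2.9004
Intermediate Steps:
E = 1/3249 ≈ 0.00030779
E/(-2829) - 2416/833 = (1/3249)/(-2829) - 2416/833 = (1/3249)*(-1/2829) - 2416*1/833 = -1/9191421 - 2416/833 = -22206473969/7656453693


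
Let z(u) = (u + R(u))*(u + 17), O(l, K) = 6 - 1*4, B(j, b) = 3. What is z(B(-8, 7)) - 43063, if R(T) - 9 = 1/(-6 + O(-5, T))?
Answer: -42828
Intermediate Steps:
O(l, K) = 2 (O(l, K) = 6 - 4 = 2)
R(T) = 35/4 (R(T) = 9 + 1/(-6 + 2) = 9 + 1/(-4) = 9 - 1/4 = 35/4)
z(u) = (17 + u)*(35/4 + u) (z(u) = (u + 35/4)*(u + 17) = (35/4 + u)*(17 + u) = (17 + u)*(35/4 + u))
z(B(-8, 7)) - 43063 = (595/4 + 3**2 + (103/4)*3) - 43063 = (595/4 + 9 + 309/4) - 43063 = 235 - 43063 = -42828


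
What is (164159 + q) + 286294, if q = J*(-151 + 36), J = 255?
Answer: 421128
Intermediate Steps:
q = -29325 (q = 255*(-151 + 36) = 255*(-115) = -29325)
(164159 + q) + 286294 = (164159 - 29325) + 286294 = 134834 + 286294 = 421128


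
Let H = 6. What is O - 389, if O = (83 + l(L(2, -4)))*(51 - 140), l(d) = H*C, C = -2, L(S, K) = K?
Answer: -6708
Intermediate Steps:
l(d) = -12 (l(d) = 6*(-2) = -12)
O = -6319 (O = (83 - 12)*(51 - 140) = 71*(-89) = -6319)
O - 389 = -6319 - 389 = -6708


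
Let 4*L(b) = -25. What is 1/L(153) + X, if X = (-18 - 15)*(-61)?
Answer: 50321/25 ≈ 2012.8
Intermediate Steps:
L(b) = -25/4 (L(b) = (¼)*(-25) = -25/4)
X = 2013 (X = -33*(-61) = 2013)
1/L(153) + X = 1/(-25/4) + 2013 = -4/25 + 2013 = 50321/25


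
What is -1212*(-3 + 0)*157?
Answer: 570852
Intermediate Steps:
-1212*(-3 + 0)*157 = -1212*(-3)*157 = -202*(-18)*157 = 3636*157 = 570852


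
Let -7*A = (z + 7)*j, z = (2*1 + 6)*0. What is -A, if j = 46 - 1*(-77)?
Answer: 123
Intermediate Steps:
z = 0 (z = (2 + 6)*0 = 8*0 = 0)
j = 123 (j = 46 + 77 = 123)
A = -123 (A = -(0 + 7)*123/7 = -123 ≈ -123.00)
-A = -1*(-123) = 123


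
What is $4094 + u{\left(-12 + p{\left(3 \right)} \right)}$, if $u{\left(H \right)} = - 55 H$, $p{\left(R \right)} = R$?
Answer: $4589$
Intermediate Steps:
$4094 + u{\left(-12 + p{\left(3 \right)} \right)} = 4094 - 55 \left(-12 + 3\right) = 4094 - -495 = 4094 + 495 = 4589$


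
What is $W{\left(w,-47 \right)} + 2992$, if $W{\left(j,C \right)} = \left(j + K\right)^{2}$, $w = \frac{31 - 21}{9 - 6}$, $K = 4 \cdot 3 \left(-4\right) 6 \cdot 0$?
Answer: $\frac{27028}{9} \approx 3003.1$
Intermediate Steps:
$K = 0$ ($K = 4 \left(\left(-12\right) 6\right) 0 = 4 \left(-72\right) 0 = \left(-288\right) 0 = 0$)
$w = \frac{10}{3} \approx 3.3333$
$W{\left(j,C \right)} = j^{2}$ ($W{\left(j,C \right)} = \left(j + 0\right)^{2} = j^{2}$)
$W{\left(w,-47 \right)} + 2992 = \left(\frac{10}{3}\right)^{2} + 2992 = \frac{100}{9} + 2992 = \frac{27028}{9}$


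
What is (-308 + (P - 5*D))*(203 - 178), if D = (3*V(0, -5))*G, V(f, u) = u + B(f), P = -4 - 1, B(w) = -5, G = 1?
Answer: -4075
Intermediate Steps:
P = -5
V(f, u) = -5 + u (V(f, u) = u - 5 = -5 + u)
D = -30 (D = (3*(-5 - 5))*1 = (3*(-10))*1 = -30*1 = -30)
(-308 + (P - 5*D))*(203 - 178) = (-308 + (-5 - 5*(-30)))*(203 - 178) = (-308 + (-5 + 150))*25 = (-308 + 145)*25 = -163*25 = -4075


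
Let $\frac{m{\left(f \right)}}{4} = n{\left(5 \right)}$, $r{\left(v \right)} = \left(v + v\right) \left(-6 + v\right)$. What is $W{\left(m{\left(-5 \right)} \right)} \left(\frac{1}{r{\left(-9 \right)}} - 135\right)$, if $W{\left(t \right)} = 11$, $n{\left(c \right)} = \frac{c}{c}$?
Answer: $- \frac{400939}{270} \approx -1485.0$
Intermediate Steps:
$n{\left(c \right)} = 1$
$r{\left(v \right)} = 2 v \left(-6 + v\right)$
$m{\left(f \right)} = 4$ ($m{\left(f \right)} = 4 \cdot 1 = 4$)
$W{\left(m{\left(-5 \right)} \right)} \left(\frac{1}{r{\left(-9 \right)}} - 135\right) = 11 \left(\frac{1}{2 \left(-9\right) \left(-6 - 9\right)} - 135\right) = 11 \left(\frac{1}{2 \left(-9\right) \left(-15\right)} - 135\right) = 11 \left(\frac{1}{270} - 135\right) = 11 \left(- \frac{36449}{270}\right) = - \frac{400939}{270}$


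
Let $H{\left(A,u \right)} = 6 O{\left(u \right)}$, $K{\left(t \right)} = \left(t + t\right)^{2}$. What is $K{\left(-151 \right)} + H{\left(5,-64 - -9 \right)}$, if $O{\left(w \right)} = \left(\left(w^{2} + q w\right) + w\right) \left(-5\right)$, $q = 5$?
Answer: $10354$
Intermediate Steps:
$O{\left(w \right)} = - 30 w - 5 w^{2}$ ($O{\left(w \right)} = \left(\left(w^{2} + 5 w\right) + w\right) \left(-5\right) = \left(w^{2} + 6 w\right) \left(-5\right) = - 30 w - 5 w^{2}$)
$K{\left(t \right)} = 4 t^{2}$ ($K{\left(t \right)} = \left(2 t\right)^{2} = 4 t^{2}$)
$H{\left(A,u \right)} = - 30 u \left(6 + u\right)$ ($H{\left(A,u \right)} = 6 \left(- 5 u \left(6 + u\right)\right) = - 30 u \left(6 + u\right)$)
$K{\left(-151 \right)} + H{\left(5,-64 - -9 \right)} = 4 \left(-151\right)^{2} - 30 \left(-64 - -9\right) \left(6 - 55\right) = 4 \cdot 22801 - 30 \left(-64 + 9\right) \left(6 + \left(-64 + 9\right)\right) = 91204 - - 1650 \left(6 - 55\right) = 91204 - \left(-1650\right) \left(-49\right) = 91204 - 80850 = 10354$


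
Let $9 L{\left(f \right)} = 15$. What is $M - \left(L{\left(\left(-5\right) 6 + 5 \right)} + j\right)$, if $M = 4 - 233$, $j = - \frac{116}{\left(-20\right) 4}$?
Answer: $- \frac{13927}{60} \approx -232.12$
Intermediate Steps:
$L{\left(f \right)} = \frac{5}{3}$ ($L{\left(f \right)} = \frac{1}{9} \cdot 15 = \frac{5}{3}$)
$j = \frac{29}{20}$ ($j = - \frac{116}{-80} = \left(-116\right) \left(- \frac{1}{80}\right) = \frac{29}{20} \approx 1.45$)
$M = -229$
$M - \left(L{\left(\left(-5\right) 6 + 5 \right)} + j\right) = -229 - \left(\frac{5}{3} + \frac{29}{20}\right) = -229 - \frac{187}{60} = - \frac{13927}{60}$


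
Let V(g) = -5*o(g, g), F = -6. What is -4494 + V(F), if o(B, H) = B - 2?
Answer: -4454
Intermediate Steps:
o(B, H) = -2 + B
V(g) = 10 - 5*g (V(g) = -5*(-2 + g) = 10 - 5*g)
-4494 + V(F) = -4494 + (10 - 5*(-6)) = -4494 + (10 + 30) = -4494 + 40 = -4454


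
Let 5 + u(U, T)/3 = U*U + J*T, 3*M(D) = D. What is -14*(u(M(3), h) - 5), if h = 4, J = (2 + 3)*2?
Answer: -1442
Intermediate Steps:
J = 10 (J = 5*2 = 10)
M(D) = D/3
u(U, T) = -15 + 3*U**2 + 30*T (u(U, T) = -15 + 3*(U*U + 10*T) = -15 + 3*(U**2 + 10*T) = -15 + (3*U**2 + 30*T) = -15 + 3*U**2 + 30*T)
-14*(u(M(3), h) - 5) = -14*((-15 + 3*((1/3)*3)**2 + 30*4) - 5) = -14*((-15 + 3*1**2 + 120) - 5) = -14*((-15 + 3*1 + 120) - 5) = -14*((-15 + 3 + 120) - 5) = -14*(108 - 5) = -14*103 = -1442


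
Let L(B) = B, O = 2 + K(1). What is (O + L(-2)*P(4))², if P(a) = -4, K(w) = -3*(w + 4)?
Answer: 25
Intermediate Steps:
K(w) = -12 - 3*w (K(w) = -3*(4 + w) = -12 - 3*w)
O = -13 (O = 2 + (-12 - 3*1) = 2 + (-12 - 3) = 2 - 15 = -13)
(O + L(-2)*P(4))² = (-13 - 2*(-4))² = (-13 + 8)² = (-5)² = 25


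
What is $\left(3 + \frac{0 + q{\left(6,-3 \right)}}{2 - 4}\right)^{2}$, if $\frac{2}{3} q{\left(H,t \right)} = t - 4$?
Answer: $\frac{1089}{16} \approx 68.063$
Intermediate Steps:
$q{\left(H,t \right)} = -6 + \frac{3 t}{2}$ ($q{\left(H,t \right)} = \frac{3 \left(t - 4\right)}{2} = \frac{3 \left(-4 + t\right)}{2} = -6 + \frac{3 t}{2}$)
$\left(3 + \frac{0 + q{\left(6,-3 \right)}}{2 - 4}\right)^{2} = \left(3 + \frac{0 + \left(-6 + \frac{3}{2} \left(-3\right)\right)}{2 - 4}\right)^{2} = \left(3 + \frac{0 - \frac{21}{2}}{-2}\right)^{2} = \left(3 + \left(0 - \frac{21}{2}\right) \left(- \frac{1}{2}\right)\right)^{2} = \left(3 - - \frac{21}{4}\right)^{2} = \left(3 + \frac{21}{4}\right)^{2} = \left(\frac{33}{4}\right)^{2} = \frac{1089}{16}$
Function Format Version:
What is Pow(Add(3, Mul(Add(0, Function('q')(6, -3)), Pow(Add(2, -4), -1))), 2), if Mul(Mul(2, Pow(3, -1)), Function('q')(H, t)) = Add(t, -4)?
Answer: Rational(1089, 16) ≈ 68.063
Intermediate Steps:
Function('q')(H, t) = Add(-6, Mul(Rational(3, 2), t)) (Function('q')(H, t) = Mul(Rational(3, 2), Add(t, -4)) = Mul(Rational(3, 2), Add(-4, t)) = Add(-6, Mul(Rational(3, 2), t)))
Pow(Add(3, Mul(Add(0, Function('q')(6, -3)), Pow(Add(2, -4), -1))), 2) = Pow(Add(3, Mul(Add(0, Add(-6, Mul(Rational(3, 2), -3))), Pow(Add(2, -4), -1))), 2) = Pow(Add(3, Mul(Add(0, Add(-6, Rational(-9, 2))), Pow(-2, -1))), 2) = Pow(Add(3, Mul(Add(0, Rational(-21, 2)), Rational(-1, 2))), 2) = Pow(Add(3, Mul(Rational(-21, 2), Rational(-1, 2))), 2) = Pow(Add(3, Rational(21, 4)), 2) = Pow(Rational(33, 4), 2) = Rational(1089, 16)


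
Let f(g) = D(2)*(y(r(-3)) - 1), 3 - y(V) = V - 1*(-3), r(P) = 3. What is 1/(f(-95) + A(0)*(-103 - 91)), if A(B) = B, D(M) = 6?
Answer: -1/24 ≈ -0.041667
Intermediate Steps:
y(V) = -V (y(V) = 3 - (V - 1*(-3)) = 3 - (V + 3) = 3 - (3 + V) = 3 + (-3 - V) = -V)
f(g) = -24 (f(g) = 6*(-1*3 - 1) = 6*(-3 - 1) = 6*(-4) = -24)
1/(f(-95) + A(0)*(-103 - 91)) = 1/(-24 + 0*(-103 - 91)) = 1/(-24 + 0*(-194)) = 1/(-24 + 0) = 1/(-24) = -1/24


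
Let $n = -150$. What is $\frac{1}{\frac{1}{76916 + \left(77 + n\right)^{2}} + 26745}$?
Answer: $\frac{82245}{2199642526} \approx 3.739 \cdot 10^{-5}$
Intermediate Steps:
$\frac{1}{\frac{1}{76916 + \left(77 + n\right)^{2}} + 26745} = \frac{1}{\frac{1}{76916 + \left(77 - 150\right)^{2}} + 26745} = \frac{1}{\frac{1}{76916 + \left(-73\right)^{2}} + 26745} = \frac{1}{\frac{1}{76916 + 5329} + 26745} = \frac{1}{\frac{1}{82245} + 26745} = \frac{1}{\frac{2199642526}{82245}} = \frac{82245}{2199642526}$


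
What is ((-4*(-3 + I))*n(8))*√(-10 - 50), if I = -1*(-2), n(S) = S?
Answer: 64*I*√15 ≈ 247.87*I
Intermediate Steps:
I = 2
((-4*(-3 + I))*n(8))*√(-10 - 50) = (-4*(-3 + 2)*8)*√(-10 - 50) = (-4*(-1)*8)*√(-60) = (4*8)*(2*I*√15) = 32*(2*I*√15) = 64*I*√15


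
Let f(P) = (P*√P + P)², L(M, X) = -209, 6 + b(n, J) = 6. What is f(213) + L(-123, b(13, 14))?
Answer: 9708757 + 90738*√213 ≈ 1.1033e+7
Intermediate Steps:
b(n, J) = 0 (b(n, J) = -6 + 6 = 0)
f(P) = (P + P^(3/2))² (f(P) = (P^(3/2) + P)² = (P + P^(3/2))²)
f(213) + L(-123, b(13, 14)) = (213 + 213^(3/2))² - 209 = (213 + 213*√213)² - 209 = -209 + (213 + 213*√213)²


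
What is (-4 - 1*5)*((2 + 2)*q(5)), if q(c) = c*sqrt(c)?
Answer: -180*sqrt(5) ≈ -402.49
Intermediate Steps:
q(c) = c**(3/2)
(-4 - 1*5)*((2 + 2)*q(5)) = (-4 - 1*5)*((2 + 2)*5**(3/2)) = (-4 - 5)*(4*(5*sqrt(5))) = -180*sqrt(5)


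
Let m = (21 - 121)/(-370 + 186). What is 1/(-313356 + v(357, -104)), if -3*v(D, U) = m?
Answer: -138/43243153 ≈ -3.1913e-6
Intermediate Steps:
m = 25/46 (m = -100/(-184) = -100*(-1/184) = 25/46 ≈ 0.54348)
v(D, U) = -25/138 (v(D, U) = -⅓*25/46 = -25/138)
1/(-313356 + v(357, -104)) = 1/(-313356 - 25/138) = 1/(-43243153/138) = -138/43243153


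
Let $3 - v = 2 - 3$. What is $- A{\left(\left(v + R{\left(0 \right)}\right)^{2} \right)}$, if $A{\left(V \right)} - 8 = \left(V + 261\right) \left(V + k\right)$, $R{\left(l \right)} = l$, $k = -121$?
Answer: $29077$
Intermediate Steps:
$v = 4$ ($v = 3 - \left(2 - 3\right) = 3 - -1 = 3 + 1 = 4$)
$A{\left(V \right)} = 8 + \left(-121 + V\right) \left(261 + V\right)$ ($A{\left(V \right)} = 8 + \left(V + 261\right) \left(V - 121\right) = 8 + \left(261 + V\right) \left(-121 + V\right) = 8 + \left(-121 + V\right) \left(261 + V\right)$)
$- A{\left(\left(v + R{\left(0 \right)}\right)^{2} \right)} = - (-31573 + \left(\left(4 + 0\right)^{2}\right)^{2} + 140 \left(4 + 0\right)^{2}) = - (-31573 + \left(4^{2}\right)^{2} + 140 \cdot 4^{2}) = - (-31573 + 16^{2} + 140 \cdot 16) = - (-31573 + 256 + 2240) = \left(-1\right) \left(-29077\right) = 29077$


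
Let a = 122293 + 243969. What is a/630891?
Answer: 366262/630891 ≈ 0.58055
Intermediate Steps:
a = 366262
a/630891 = 366262/630891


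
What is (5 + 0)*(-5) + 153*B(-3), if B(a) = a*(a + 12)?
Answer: -4156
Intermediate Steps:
B(a) = a*(12 + a)
(5 + 0)*(-5) + 153*B(-3) = (5 + 0)*(-5) + 153*(-3*(12 - 3)) = 5*(-5) + 153*(-3*9) = -25 + 153*(-27) = -25 - 4131 = -4156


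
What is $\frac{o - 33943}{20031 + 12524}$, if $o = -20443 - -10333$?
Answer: $- \frac{44053}{32555} \approx -1.3532$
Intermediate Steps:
$o = -10110$ ($o = -20443 + 10333 = -10110$)
$\frac{o - 33943}{20031 + 12524} = \frac{-10110 - 33943}{20031 + 12524} = - \frac{44053}{32555}$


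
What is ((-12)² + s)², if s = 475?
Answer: 383161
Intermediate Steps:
((-12)² + s)² = ((-12)² + 475)² = (144 + 475)² = 619² = 383161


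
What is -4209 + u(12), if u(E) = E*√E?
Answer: -4209 + 24*√3 ≈ -4167.4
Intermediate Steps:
u(E) = E^(3/2)
-4209 + u(12) = -4209 + 12^(3/2) = -4209 + 24*√3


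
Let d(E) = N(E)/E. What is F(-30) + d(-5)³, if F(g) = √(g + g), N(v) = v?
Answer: 1 + 2*I*√15 ≈ 1.0 + 7.746*I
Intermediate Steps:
F(g) = √2*√g (F(g) = √(2*g) = √2*√g)
d(E) = 1 (d(E) = E/E = 1)
F(-30) + d(-5)³ = √2*√(-30) + 1³ = √2*(I*√30) + 1 = 2*I*√15 + 1 = 1 + 2*I*√15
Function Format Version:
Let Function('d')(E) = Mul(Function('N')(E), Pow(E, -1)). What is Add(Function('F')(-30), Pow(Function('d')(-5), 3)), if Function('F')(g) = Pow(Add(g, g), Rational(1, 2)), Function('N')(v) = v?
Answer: Add(1, Mul(2, I, Pow(15, Rational(1, 2)))) ≈ Add(1.0000, Mul(7.7460, I))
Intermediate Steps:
Function('F')(g) = Mul(Pow(2, Rational(1, 2)), Pow(g, Rational(1, 2))) (Function('F')(g) = Pow(Mul(2, g), Rational(1, 2)) = Mul(Pow(2, Rational(1, 2)), Pow(g, Rational(1, 2))))
Function('d')(E) = 1 (Function('d')(E) = Mul(E, Pow(E, -1)) = 1)
Add(Function('F')(-30), Pow(Function('d')(-5), 3)) = Add(Mul(Pow(2, Rational(1, 2)), Pow(-30, Rational(1, 2))), Pow(1, 3)) = Add(Mul(Pow(2, Rational(1, 2)), Mul(I, Pow(30, Rational(1, 2)))), 1) = Add(Mul(2, I, Pow(15, Rational(1, 2))), 1) = Add(1, Mul(2, I, Pow(15, Rational(1, 2))))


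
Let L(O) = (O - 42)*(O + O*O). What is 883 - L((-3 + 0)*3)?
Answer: 4555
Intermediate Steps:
L(O) = (-42 + O)*(O + O²)
883 - L((-3 + 0)*3) = 883 - (-3 + 0)*3*(-42 + ((-3 + 0)*3)² - 41*(-3 + 0)*3) = 883 - (-3*3)*(-42 + (-3*3)² - (-123)*3) = 883 - (-9)*(-42 + (-9)² - 41*(-9)) = 883 - (-9)*(-42 + 81 + 369) = 883 - (-9)*408 = 883 - 1*(-3672) = 883 + 3672 = 4555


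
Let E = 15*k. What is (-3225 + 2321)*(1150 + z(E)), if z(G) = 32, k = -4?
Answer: -1068528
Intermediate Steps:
E = -60 (E = 15*(-4) = -60)
(-3225 + 2321)*(1150 + z(E)) = (-3225 + 2321)*(1150 + 32) = -904*1182 = -1068528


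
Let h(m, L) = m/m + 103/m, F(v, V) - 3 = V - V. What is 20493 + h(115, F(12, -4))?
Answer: 2356913/115 ≈ 20495.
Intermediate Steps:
F(v, V) = 3 (F(v, V) = 3 + (V - V) = 3 + 0 = 3)
h(m, L) = 1 + 103/m
20493 + h(115, F(12, -4)) = 20493 + (103 + 115)/115 = 20493 + (1/115)*218 = 20493 + 218/115 = 2356913/115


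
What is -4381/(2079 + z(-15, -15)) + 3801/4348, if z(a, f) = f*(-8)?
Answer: -10690189/9561252 ≈ -1.1181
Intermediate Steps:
z(a, f) = -8*f
-4381/(2079 + z(-15, -15)) + 3801/4348 = -4381/(2079 - 8*(-15)) + 3801/4348 = -4381/(2079 + 120) + 3801*(1/4348) = -4381/2199 + 3801/4348 = -10690189/9561252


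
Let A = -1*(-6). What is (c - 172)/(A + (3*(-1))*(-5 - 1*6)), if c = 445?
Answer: 7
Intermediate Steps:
A = 6
(c - 172)/(A + (3*(-1))*(-5 - 1*6)) = (445 - 172)/(6 + (3*(-1))*(-5 - 1*6)) = 273/(6 - 3*(-5 - 6)) = 273/(6 - 3*(-11)) = 273/(6 + 33) = 273/39 = 273*(1/39) = 7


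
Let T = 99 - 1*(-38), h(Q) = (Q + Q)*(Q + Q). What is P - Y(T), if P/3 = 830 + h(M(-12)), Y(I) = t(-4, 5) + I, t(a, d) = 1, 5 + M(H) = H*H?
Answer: 234204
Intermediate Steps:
M(H) = -5 + H² (M(H) = -5 + H*H = -5 + H²)
h(Q) = 4*Q² (h(Q) = (2*Q)*(2*Q) = 4*Q²)
T = 137 (T = 99 + 38 = 137)
Y(I) = 1 + I
P = 234342 (P = 3*(830 + 4*(-5 + (-12)²)²) = 3*(830 + 4*(-5 + 144)²) = 3*(830 + 4*139²) = 3*(830 + 4*19321) = 3*(830 + 77284) = 3*78114 = 234342)
P - Y(T) = 234342 - (1 + 137) = 234342 - 1*138 = 234342 - 138 = 234204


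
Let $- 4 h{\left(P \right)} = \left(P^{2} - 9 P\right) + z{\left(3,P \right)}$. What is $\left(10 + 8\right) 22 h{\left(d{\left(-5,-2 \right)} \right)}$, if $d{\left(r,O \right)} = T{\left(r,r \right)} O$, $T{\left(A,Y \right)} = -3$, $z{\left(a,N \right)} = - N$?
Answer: $2376$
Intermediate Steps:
$d{\left(r,O \right)} = - 3 O$
$h{\left(P \right)} = - \frac{P^{2}}{4} + \frac{5 P}{2}$ ($h{\left(P \right)} = - \frac{\left(P^{2} - 9 P\right) - P}{4} = - \frac{P^{2} - 10 P}{4} = - \frac{P^{2}}{4} + \frac{5 P}{2}$)
$\left(10 + 8\right) 22 h{\left(d{\left(-5,-2 \right)} \right)} = \left(10 + 8\right) 22 \frac{\left(-3\right) \left(-2\right) \left(10 - \left(-3\right) \left(-2\right)\right)}{4} = 18 \cdot 22 \cdot \frac{1}{4} \cdot 6 \left(10 - 6\right) = 396 \cdot \frac{1}{4} \cdot 6 \left(10 - 6\right) = 396 \cdot \frac{1}{4} \cdot 6 \cdot 4 = 396 \cdot 6 = 2376$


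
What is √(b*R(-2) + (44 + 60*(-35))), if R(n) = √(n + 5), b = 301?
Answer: √(-2056 + 301*√3) ≈ 39.175*I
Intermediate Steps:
R(n) = √(5 + n)
√(b*R(-2) + (44 + 60*(-35))) = √(301*√(5 - 2) + (44 + 60*(-35))) = √(301*√3 + (44 - 2100)) = √(301*√3 - 2056) = √(-2056 + 301*√3)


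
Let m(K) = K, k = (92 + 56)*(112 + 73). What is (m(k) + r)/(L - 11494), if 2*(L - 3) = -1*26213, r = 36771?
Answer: -128302/49195 ≈ -2.6080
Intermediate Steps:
L = -26207/2 (L = 3 + (-1*26213)/2 = 3 + (½)*(-26213) = 3 - 26213/2 = -26207/2 ≈ -13104.)
k = 27380 (k = 148*185 = 27380)
(m(k) + r)/(L - 11494) = (27380 + 36771)/(-26207/2 - 11494) = 64151/(-49195/2) = 64151*(-2/49195) = -128302/49195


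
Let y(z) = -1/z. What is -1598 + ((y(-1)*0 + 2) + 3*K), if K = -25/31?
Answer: -49551/31 ≈ -1598.4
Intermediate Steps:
K = -25/31 (K = -25*1/31 = -25/31 ≈ -0.80645)
-1598 + ((y(-1)*0 + 2) + 3*K) = -1598 + ((-1/(-1)*0 + 2) + 3*(-25/31)) = -1598 + ((-1*(-1)*0 + 2) - 75/31) = -1598 + ((1*0 + 2) - 75/31) = -1598 + ((0 + 2) - 75/31) = -1598 + (2 - 75/31) = -1598 - 13/31 = -49551/31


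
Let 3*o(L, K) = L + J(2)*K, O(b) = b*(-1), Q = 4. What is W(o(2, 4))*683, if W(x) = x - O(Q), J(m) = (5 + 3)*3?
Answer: 75130/3 ≈ 25043.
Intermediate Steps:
J(m) = 24 (J(m) = 8*3 = 24)
O(b) = -b
o(L, K) = 8*K + L/3 (o(L, K) = (L + 24*K)/3 = 8*K + L/3)
W(x) = 4 + x (W(x) = x - (-1)*4 = x - 1*(-4) = x + 4 = 4 + x)
W(o(2, 4))*683 = (4 + (8*4 + (⅓)*2))*683 = (4 + (32 + ⅔))*683 = (4 + 98/3)*683 = (110/3)*683 = 75130/3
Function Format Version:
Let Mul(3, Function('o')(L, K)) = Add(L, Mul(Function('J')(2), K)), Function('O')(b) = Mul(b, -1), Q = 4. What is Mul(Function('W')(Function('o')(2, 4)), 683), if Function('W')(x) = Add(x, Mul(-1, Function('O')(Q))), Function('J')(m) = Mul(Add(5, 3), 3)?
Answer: Rational(75130, 3) ≈ 25043.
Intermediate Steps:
Function('J')(m) = 24 (Function('J')(m) = Mul(8, 3) = 24)
Function('O')(b) = Mul(-1, b)
Function('o')(L, K) = Add(Mul(8, K), Mul(Rational(1, 3), L)) (Function('o')(L, K) = Mul(Rational(1, 3), Add(L, Mul(24, K))) = Add(Mul(8, K), Mul(Rational(1, 3), L)))
Function('W')(x) = Add(4, x) (Function('W')(x) = Add(x, Mul(-1, Mul(-1, 4))) = Add(x, Mul(-1, -4)) = Add(x, 4) = Add(4, x))
Mul(Function('W')(Function('o')(2, 4)), 683) = Mul(Add(4, Add(Mul(8, 4), Mul(Rational(1, 3), 2))), 683) = Mul(Add(4, Add(32, Rational(2, 3))), 683) = Mul(Add(4, Rational(98, 3)), 683) = Mul(Rational(110, 3), 683) = Rational(75130, 3)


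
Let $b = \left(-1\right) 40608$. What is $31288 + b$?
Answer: $-9320$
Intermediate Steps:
$b = -40608$
$31288 + b = 31288 - 40608 = -9320$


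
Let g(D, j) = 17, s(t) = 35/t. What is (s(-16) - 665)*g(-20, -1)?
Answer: -181475/16 ≈ -11342.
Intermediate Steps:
(s(-16) - 665)*g(-20, -1) = (35/(-16) - 665)*17 = (35*(-1/16) - 665)*17 = (-35/16 - 665)*17 = -10675/16*17 = -181475/16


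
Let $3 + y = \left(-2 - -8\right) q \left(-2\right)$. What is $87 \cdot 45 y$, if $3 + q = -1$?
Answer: $176175$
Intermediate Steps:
$q = -4$ ($q = -3 - 1 = -4$)
$y = 45$ ($y = -3 + \left(-2 - -8\right) \left(-4\right) \left(-2\right) = -3 + \left(-2 + 8\right) \left(-4\right) \left(-2\right) = -3 + 6 \left(-4\right) \left(-2\right) = -3 - -48 = -3 + 48 = 45$)
$87 \cdot 45 y = 87 \cdot 45 \cdot 45 = 3915 \cdot 45 = 176175$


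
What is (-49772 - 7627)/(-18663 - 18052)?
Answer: 57399/36715 ≈ 1.5634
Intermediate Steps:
(-49772 - 7627)/(-18663 - 18052) = -57399/(-36715) = -57399*(-1/36715) = 57399/36715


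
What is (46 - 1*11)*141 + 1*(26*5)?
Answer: 5065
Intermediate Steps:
(46 - 1*11)*141 + 1*(26*5) = (46 - 11)*141 + 1*130 = 35*141 + 130 = 4935 + 130 = 5065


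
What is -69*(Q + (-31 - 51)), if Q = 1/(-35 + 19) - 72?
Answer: 170085/16 ≈ 10630.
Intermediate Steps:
Q = -1153/16 (Q = 1/(-16) - 72 = -1/16 - 72 = -1153/16 ≈ -72.063)
-69*(Q + (-31 - 51)) = -69*(-1153/16 + (-31 - 51)) = -69*(-1153/16 - 82) = -69*(-2465/16) = 170085/16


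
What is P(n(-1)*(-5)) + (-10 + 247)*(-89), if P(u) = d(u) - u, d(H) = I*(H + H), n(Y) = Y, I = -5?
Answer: -21148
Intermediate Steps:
d(H) = -10*H (d(H) = -5*(H + H) = -10*H)
P(u) = -11*u (P(u) = -10*u - u = -11*u)
P(n(-1)*(-5)) + (-10 + 247)*(-89) = -(-11)*(-5) + (-10 + 247)*(-89) = -11*5 + 237*(-89) = -55 - 21093 = -21148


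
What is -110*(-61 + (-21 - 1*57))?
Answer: 15290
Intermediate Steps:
-110*(-61 + (-21 - 1*57)) = -110*(-61 + (-21 - 57)) = -110*(-61 - 78) = -110*(-139) = 15290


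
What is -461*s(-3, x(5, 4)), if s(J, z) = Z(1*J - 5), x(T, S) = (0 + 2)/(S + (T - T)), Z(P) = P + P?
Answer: 7376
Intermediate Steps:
Z(P) = 2*P
x(T, S) = 2/S (x(T, S) = 2/(S + 0) = 2/S)
s(J, z) = -10 + 2*J (s(J, z) = 2*(1*J - 5) = 2*(J - 5) = 2*(-5 + J) = -10 + 2*J)
-461*s(-3, x(5, 4)) = -461*(-10 + 2*(-3)) = -461*(-10 - 6) = -461*(-16) = 7376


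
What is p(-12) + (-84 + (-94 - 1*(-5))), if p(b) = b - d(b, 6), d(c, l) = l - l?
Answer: -185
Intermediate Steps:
d(c, l) = 0
p(b) = b (p(b) = b - 1*0 = b + 0 = b)
p(-12) + (-84 + (-94 - 1*(-5))) = -12 + (-84 + (-94 - 1*(-5))) = -12 + (-84 + (-94 + 5)) = -12 + (-84 - 89) = -12 - 173 = -185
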